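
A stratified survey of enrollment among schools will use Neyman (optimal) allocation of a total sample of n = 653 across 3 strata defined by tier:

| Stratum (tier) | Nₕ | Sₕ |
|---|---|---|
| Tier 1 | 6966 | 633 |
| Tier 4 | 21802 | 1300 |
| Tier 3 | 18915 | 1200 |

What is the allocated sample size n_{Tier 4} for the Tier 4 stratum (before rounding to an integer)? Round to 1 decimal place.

Neyman allocation: nₕ = n·NₕSₕ / Σⱼ NⱼSⱼ.
Σ NⱼSⱼ = 6966·633 + 21802·1300 + 18915·1200 = 5.5450078 × 10^7.
n_{Tier 4} = 653·21802·1300 / (5.5450078 × 10^7) = 333.8.

333.8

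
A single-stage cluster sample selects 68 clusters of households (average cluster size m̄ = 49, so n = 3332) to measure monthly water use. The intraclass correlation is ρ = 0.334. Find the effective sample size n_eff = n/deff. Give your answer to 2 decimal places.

195.63

deff = 1 + (49 − 1)·0.334 = 1 + 16.032 = 17.032.
n_eff = 3332 / 17.032 = 195.63.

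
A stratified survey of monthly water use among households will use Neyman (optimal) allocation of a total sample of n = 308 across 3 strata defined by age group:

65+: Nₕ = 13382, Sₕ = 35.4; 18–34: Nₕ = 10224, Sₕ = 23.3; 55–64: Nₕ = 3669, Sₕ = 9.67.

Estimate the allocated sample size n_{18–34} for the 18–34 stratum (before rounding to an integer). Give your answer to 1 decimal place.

Neyman allocation: nₕ = n·NₕSₕ / Σⱼ NⱼSⱼ.
Σ NⱼSⱼ = 13382·35.4 + 10224·23.3 + 3669·9.67 = 747421.23.
n_{18–34} = 308·10224·23.3 / 747421.23 = 98.2.

98.2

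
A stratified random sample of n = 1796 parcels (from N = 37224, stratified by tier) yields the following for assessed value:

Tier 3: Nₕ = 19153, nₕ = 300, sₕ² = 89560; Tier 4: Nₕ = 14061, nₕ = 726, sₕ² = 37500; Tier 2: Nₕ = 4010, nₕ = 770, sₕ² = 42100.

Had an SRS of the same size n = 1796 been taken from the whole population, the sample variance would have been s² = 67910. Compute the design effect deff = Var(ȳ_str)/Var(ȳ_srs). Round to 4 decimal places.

Var(ȳ_str) = Σ Wₕ²(1−fₕ)sₕ²/nₕ with Wₕ = Nₕ/37224:
  Tier 3: (19153/37224)²·(1−300/19153)·89560/300 = 77.797211
  Tier 4: (14061/37224)²·(1−726/14061)·37500/726 = 6.9896881
  Tier 2: (4010/37224)²·(1−770/4010)·42100/770 = 0.51266619
  → Var(ȳ_str) = 85.299565.
Var(ȳ_srs) = (1 − 1796/37224)·67910/1796 = 35.987443.
deff = 85.299565 / 35.987443 = 2.3703.

2.3703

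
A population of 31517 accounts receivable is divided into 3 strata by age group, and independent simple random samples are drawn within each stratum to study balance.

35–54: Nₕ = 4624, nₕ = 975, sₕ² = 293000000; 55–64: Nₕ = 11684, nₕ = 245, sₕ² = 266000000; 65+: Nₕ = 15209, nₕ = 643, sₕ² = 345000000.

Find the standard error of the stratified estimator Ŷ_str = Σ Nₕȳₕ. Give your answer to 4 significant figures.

Var(Ŷ_str) = Σₕ Nₕ²(1 − fₕ)sₕ²/nₕ.
35–54: 4624²·(1 − 975/4624)·293000000/975 = 5.0705456 × 10^12.
55–64: 11684²·(1 − 245/11684)·266000000/245 = 1.4510927 × 10^14.
65+: 15209²·(1 − 643/15209)·345000000/643 = 1.1886366 × 10^14.
Sum = 2.6904348 × 10^14.
SE = √(2.6904348 × 10^14) = 1.640 × 10^7.

1.640 × 10^7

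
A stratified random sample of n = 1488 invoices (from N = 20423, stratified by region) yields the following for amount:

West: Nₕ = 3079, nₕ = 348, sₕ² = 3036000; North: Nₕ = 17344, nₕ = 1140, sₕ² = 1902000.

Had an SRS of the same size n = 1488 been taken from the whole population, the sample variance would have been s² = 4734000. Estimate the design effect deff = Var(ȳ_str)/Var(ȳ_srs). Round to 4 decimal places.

0.4408

Var(ȳ_str) = Σ Wₕ²(1−fₕ)sₕ²/nₕ with Wₕ = Nₕ/20423:
  West: (3079/20423)²·(1−348/3079)·3036000/348 = 175.87934
  North: (17344/20423)²·(1−1140/17344)·1902000/1140 = 1124.1858
  → Var(ȳ_str) = 1300.0651.
Var(ȳ_srs) = (1 − 1488/20423)·4734000/1488 = 2949.6541.
deff = 1300.0651 / 2949.6541 = 0.4408.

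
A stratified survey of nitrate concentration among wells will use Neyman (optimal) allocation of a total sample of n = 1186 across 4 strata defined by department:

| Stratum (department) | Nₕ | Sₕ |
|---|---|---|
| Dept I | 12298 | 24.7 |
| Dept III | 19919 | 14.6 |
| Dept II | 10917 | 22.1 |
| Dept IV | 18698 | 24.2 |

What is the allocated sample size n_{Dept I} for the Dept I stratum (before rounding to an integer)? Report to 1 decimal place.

279.6

Neyman allocation: nₕ = n·NₕSₕ / Σⱼ NⱼSⱼ.
Σ NⱼSⱼ = 12298·24.7 + 19919·14.6 + 10917·22.1 + 18698·24.2 = 1.2883353 × 10^6.
n_{Dept I} = 1186·12298·24.7 / (1.2883353 × 10^6) = 279.6.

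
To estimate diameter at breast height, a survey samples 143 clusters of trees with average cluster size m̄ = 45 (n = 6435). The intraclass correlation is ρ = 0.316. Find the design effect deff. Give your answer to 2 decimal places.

14.90

deff = 1 + (45 − 1)·0.316 = 1 + 13.904 = 14.904.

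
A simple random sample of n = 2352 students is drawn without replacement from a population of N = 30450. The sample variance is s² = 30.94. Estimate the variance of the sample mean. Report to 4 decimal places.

Under SRS without replacement, Var(ȳ) = (1 − f)·s²/n with f = n/N = 2352/30450 = 0.07724138.
Var(ȳ) = (1 − 0.07724138)·30.94/2352 = 0.92275862·0.013154762 = 0.01213867.

0.0121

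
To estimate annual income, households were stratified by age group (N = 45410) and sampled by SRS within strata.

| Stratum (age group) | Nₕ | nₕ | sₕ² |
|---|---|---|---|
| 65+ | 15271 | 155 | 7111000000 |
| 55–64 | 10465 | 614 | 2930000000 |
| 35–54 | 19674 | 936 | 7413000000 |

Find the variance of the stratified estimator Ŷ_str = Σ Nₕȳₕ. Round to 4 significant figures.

Var(Ŷ_str) = Σₕ Nₕ²(1 − fₕ)sₕ²/nₕ.
65+: 15271²·(1 − 155/15271)·7111000000/155 = 1.059018 × 10^16.
55–64: 10465²·(1 − 614/10465)·2930000000/614 = 4.9194755 × 10^14.
35–54: 19674²·(1 − 936/19674)·7413000000/936 = 2.9196719 × 10^15.
Sum = 1.4001799 × 10^16.

1.400 × 10^16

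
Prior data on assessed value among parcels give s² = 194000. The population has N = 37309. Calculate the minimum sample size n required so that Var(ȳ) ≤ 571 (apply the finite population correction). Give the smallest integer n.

337

Without fpc, n₀ = s²/D = 194000/571 = 339.7548.
With fpc, (1 − n/N)·s²/n ≤ D requires n ≥ n₀/(1 + n₀/N) = 339.7548/(1 + 339.7548/37309) = 336.6887.
Rounding up, n = 337.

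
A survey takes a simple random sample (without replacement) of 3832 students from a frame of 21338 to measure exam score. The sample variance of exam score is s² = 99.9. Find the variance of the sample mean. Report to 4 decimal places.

Under SRS without replacement, Var(ȳ) = (1 − f)·s²/n with f = n/N = 3832/21338 = 0.17958572.
Var(ȳ) = (1 − 0.17958572)·99.9/3832 = 0.82041428·0.026069937 = 0.021388149.

0.0214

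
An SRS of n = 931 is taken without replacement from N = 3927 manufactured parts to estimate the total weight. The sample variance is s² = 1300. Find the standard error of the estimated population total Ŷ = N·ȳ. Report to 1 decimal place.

4053.2

Var(Ŷ) = N²·Var(ȳ) = N²·(1 − n/N)·s²/n.
f = 931/3927 = 0.23707665; Var(ȳ) = 0.76292335·1300/931 = 1.0653065.
Var(Ŷ) = 3927² · 1.0653065 = 1.6428442 × 10^7.
SE(Ŷ) = √(1.6428442 × 10^7) = 4053.2.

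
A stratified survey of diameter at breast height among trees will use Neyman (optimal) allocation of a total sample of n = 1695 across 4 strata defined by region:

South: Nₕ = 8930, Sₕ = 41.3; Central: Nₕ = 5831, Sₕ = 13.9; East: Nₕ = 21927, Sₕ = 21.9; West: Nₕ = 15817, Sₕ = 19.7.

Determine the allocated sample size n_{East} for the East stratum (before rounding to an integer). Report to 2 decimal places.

655.53

Neyman allocation: nₕ = n·NₕSₕ / Σⱼ NⱼSⱼ.
Σ NⱼSⱼ = 8930·41.3 + 5831·13.9 + 21927·21.9 + 15817·19.7 = 1.2416561 × 10^6.
n_{East} = 1695·21927·21.9 / (1.2416561 × 10^6) = 655.53.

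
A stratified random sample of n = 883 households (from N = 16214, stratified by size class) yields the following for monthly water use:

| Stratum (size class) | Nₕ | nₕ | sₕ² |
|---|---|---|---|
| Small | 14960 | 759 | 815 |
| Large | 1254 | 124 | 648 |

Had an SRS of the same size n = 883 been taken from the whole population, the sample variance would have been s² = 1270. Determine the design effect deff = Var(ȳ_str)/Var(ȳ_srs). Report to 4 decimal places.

0.6588

Var(ȳ_str) = Σ Wₕ²(1−fₕ)sₕ²/nₕ with Wₕ = Nₕ/16214:
  Small: (14960/16214)²·(1−759/14960)·815/759 = 0.8677328
  Large: (1254/16214)²·(1−124/1254)·648/124 = 0.028167543
  → Var(ȳ_str) = 0.89590034.
Var(ȳ_srs) = (1 − 883/16214)·1270/883 = 1.3599512.
deff = 0.89590034 / 1.3599512 = 0.6588.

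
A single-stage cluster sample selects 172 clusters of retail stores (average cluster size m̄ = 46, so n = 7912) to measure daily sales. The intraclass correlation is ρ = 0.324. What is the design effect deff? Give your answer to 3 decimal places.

15.580

deff = 1 + (46 − 1)·0.324 = 1 + 14.58 = 15.58.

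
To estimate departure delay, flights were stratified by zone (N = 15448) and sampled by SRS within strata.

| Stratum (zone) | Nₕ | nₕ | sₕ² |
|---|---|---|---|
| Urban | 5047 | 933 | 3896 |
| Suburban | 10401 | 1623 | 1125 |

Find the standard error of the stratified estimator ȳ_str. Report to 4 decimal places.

Var(ȳ_str) = Σₕ Wₕ²(1 − fₕ)sₕ²/nₕ with Wₕ = Nₕ/N, N = 15448.
Urban: Wₕ = 0.32670896; term = 0.32670896²·(1 − 0.18486229)·3896/933 = 0.36332089.
Suburban: Wₕ = 0.67329104; term = 0.67329104²·(1 − 0.15604269)·1125/1623 = 0.26519184.
Sum = 0.62851273.
SE = √(0.62851273) = 0.7928.

0.7928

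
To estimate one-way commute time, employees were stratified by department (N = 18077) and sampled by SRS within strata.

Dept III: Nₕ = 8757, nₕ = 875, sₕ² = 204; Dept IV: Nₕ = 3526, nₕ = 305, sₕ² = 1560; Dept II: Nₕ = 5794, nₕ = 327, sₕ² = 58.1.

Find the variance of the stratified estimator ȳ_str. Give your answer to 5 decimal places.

Var(ȳ_str) = Σₕ Wₕ²(1 − fₕ)sₕ²/nₕ with Wₕ = Nₕ/N, N = 18077.
Dept III: Wₕ = 0.48442773; term = 0.48442773²·(1 − 0.09992006)·204/875 = 0.049244891.
Dept IV: Wₕ = 0.19505449; term = 0.19505449²·(1 − 0.08650028)·1560/305 = 0.17776452.
Dept II: Wₕ = 0.32051779; term = 0.32051779²·(1 − 0.05643769)·58.1/327 = 0.017222779.
Sum = 0.24423219.

0.24423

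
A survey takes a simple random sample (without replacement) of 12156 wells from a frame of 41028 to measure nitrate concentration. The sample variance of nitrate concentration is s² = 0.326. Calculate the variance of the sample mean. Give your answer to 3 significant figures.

1.89 × 10^-5

Under SRS without replacement, Var(ȳ) = (1 − f)·s²/n with f = n/N = 12156/41028 = 0.29628546.
Var(ȳ) = (1 − 0.29628546)·0.326/12156 = 0.70371454·2.6818032 × 10^-5 = 1.8872239 × 10^-5.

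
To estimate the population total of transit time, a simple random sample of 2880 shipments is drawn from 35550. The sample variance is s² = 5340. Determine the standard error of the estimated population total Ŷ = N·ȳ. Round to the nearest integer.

46405

Var(Ŷ) = N²·Var(ȳ) = N²·(1 − n/N)·s²/n.
f = 2880/35550 = 0.08101266; Var(ȳ) = 0.91898734·5340/2880 = 1.7039557.
Var(Ŷ) = 35550² · 1.7039557 = 2.1534635 × 10^9.
SE(Ŷ) = √(2.1534635 × 10^9) = 46405.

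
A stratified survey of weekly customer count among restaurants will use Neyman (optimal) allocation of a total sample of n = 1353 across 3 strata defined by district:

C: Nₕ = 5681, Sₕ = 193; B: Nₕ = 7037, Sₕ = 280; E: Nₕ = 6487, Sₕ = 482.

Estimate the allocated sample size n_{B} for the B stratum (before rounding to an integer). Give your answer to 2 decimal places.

430.43

Neyman allocation: nₕ = n·NₕSₕ / Σⱼ NⱼSⱼ.
Σ NⱼSⱼ = 5681·193 + 7037·280 + 6487·482 = 6.193527 × 10^6.
n_{B} = 1353·7037·280 / (6.193527 × 10^6) = 430.43.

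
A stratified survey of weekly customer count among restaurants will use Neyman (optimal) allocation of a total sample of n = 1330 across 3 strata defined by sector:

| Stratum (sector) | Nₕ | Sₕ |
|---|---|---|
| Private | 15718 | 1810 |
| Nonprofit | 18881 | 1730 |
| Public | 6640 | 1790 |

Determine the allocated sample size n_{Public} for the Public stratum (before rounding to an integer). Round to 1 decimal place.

Neyman allocation: nₕ = n·NₕSₕ / Σⱼ NⱼSⱼ.
Σ NⱼSⱼ = 15718·1810 + 18881·1730 + 6640·1790 = 7.299931 × 10^7.
n_{Public} = 1330·6640·1790 / (7.299931 × 10^7) = 216.5.

216.5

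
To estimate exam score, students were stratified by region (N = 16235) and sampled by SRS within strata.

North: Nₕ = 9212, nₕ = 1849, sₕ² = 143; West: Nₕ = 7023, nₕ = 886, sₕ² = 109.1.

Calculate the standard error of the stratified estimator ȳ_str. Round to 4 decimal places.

Var(ȳ_str) = Σₕ Wₕ²(1 − fₕ)sₕ²/nₕ with Wₕ = Nₕ/N, N = 16235.
North: Wₕ = 0.56741608; term = 0.56741608²·(1 − 0.20071646)·143/1849 = 0.0199023.
West: Wₕ = 0.43258392; term = 0.43258392²·(1 − 0.12615691)·109.1/886 = 0.020135631.
Sum = 0.040037931.
SE = √(0.040037931) = 0.2001.

0.2001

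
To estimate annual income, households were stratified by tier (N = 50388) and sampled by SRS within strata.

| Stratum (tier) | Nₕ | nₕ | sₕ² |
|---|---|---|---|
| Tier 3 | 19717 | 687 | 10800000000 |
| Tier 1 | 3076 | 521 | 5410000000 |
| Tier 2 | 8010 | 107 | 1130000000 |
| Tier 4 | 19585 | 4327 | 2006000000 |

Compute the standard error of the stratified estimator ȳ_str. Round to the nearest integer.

Var(ȳ_str) = Σₕ Wₕ²(1 − fₕ)sₕ²/nₕ with Wₕ = Nₕ/N, N = 50388.
Tier 3: Wₕ = 0.39130348; term = 0.39130348²·(1 − 0.03484303)·10800000000/687 = 2.323231 × 10^6.
Tier 1: Wₕ = 0.06104628; term = 0.06104628²·(1 − 0.16937581)·5410000000/521 = 32142.713.
Tier 2: Wₕ = 0.15896642; term = 0.15896642²·(1 − 0.01335830)·1130000000/107 = 263308.53.
Tier 4: Wₕ = 0.38868381; term = 0.38868381²·(1 − 0.22093439)·2006000000/4327 = 54564.6.
Sum = 2.6732468 × 10^6.
SE = √(2.6732468 × 10^6) = 1635.

1635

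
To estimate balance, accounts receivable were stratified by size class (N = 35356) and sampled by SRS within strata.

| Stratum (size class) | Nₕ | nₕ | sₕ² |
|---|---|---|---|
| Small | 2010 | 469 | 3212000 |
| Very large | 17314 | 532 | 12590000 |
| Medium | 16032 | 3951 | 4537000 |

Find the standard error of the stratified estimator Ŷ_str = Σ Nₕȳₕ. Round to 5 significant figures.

Var(Ŷ_str) = Σₕ Nₕ²(1 − fₕ)sₕ²/nₕ.
Small: 2010²·(1 − 469/2010)·3212000/469 = 2.1212966 × 10^10.
Very large: 17314²·(1 − 532/17314)·12590000/532 = 6.8763065 × 10^12.
Medium: 16032²·(1 − 3951/16032)·4537000/3951 = 2.2240899 × 10^11.
Sum = 7.1199285 × 10^12.
SE = √(7.1199285 × 10^12) = 2.6683 × 10^6.

2.6683 × 10^6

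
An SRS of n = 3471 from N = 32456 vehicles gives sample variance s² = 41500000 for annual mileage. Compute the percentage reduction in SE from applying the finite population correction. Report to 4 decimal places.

f = n/N = 3471/32456 = 0.10694479.
SE_no-fpc = √(s²/n) = 109.34445; SE_fpc = √((1−f)s²/n) = 103.33225.
Ratio = √(1−f) = 0.94501599. Reduction = 100·(1 − 0.94501599) = 5.4984%.

5.4984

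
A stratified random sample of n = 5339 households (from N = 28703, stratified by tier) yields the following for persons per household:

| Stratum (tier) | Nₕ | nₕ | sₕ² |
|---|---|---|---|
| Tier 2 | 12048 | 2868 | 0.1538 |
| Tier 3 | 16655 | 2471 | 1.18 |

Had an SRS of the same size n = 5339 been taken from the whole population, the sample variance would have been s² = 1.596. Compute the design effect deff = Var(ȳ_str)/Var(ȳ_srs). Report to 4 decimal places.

Var(ȳ_str) = Σ Wₕ²(1−fₕ)sₕ²/nₕ with Wₕ = Nₕ/28703:
  Tier 2: (12048/28703)²·(1−2868/12048)·0.1538/2868 = 7.1991338 × 10^-6
  Tier 3: (16655/28703)²·(1−2471/16655)·1.18/2471 = 1.3692982 × 10^-4
  → Var(ȳ_str) = 1.4412895 × 10^-4.
Var(ȳ_srs) = (1 − 5339/28703)·1.596/5339 = 2.4332844 × 10^-4.
deff = (1.4412895 × 10^-4) / (2.4332844 × 10^-4) = 0.5923.

0.5923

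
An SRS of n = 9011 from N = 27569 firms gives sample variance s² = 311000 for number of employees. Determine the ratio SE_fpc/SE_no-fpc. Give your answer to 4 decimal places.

f = n/N = 9011/27569 = 0.32685262.
SE_no-fpc = √(s²/n) = 5.8748083; SE_fpc = √((1−f)s²/n) = 4.8200193.
Ratio = √(1−f) = 0.82045559.

0.8205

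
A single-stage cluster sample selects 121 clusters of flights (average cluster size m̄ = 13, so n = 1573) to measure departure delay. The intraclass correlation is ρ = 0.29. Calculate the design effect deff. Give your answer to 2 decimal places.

4.48

deff = 1 + (13 − 1)·0.29 = 1 + 3.48 = 4.48.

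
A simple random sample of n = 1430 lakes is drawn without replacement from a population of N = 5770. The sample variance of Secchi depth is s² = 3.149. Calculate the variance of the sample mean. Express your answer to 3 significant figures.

Under SRS without replacement, Var(ȳ) = (1 − f)·s²/n with f = n/N = 1430/5770 = 0.24783362.
Var(ȳ) = (1 − 0.24783362)·3.149/1430 = 0.75216638·0.0022020979 = 0.001656344.

0.00166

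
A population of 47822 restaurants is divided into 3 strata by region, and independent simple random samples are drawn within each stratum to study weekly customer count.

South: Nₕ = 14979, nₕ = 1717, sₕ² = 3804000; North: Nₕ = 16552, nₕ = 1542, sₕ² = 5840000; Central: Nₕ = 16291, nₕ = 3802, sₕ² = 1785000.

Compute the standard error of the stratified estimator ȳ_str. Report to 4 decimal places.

25.4097

Var(ȳ_str) = Σₕ Wₕ²(1 − fₕ)sₕ²/nₕ with Wₕ = Nₕ/N, N = 47822.
South: Wₕ = 0.31322404; term = 0.31322404²·(1 − 0.11462714)·3804000/1717 = 192.44498.
North: Wₕ = 0.34611685; term = 0.34611685²·(1 − 0.09316095)·5840000/1542 = 411.43778.
Central: Wₕ = 0.34065911; term = 0.34065911²·(1 − 0.23338039)·1785000/3802 = 41.768228.
Sum = 645.65099.
SE = √(645.65099) = 25.4097.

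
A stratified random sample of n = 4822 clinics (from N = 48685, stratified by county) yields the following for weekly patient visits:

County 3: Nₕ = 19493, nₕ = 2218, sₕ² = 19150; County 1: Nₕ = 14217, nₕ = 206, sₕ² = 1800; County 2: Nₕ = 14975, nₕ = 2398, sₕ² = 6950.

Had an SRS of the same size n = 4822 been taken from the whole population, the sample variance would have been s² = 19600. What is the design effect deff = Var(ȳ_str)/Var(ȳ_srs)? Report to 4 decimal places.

Var(ȳ_str) = Σ Wₕ²(1−fₕ)sₕ²/nₕ with Wₕ = Nₕ/48685:
  County 3: (19493/48685)²·(1−2218/19493)·19150/2218 = 1.2266301
  County 1: (14217/48685)²·(1−206/14217)·1800/206 = 0.73433129
  County 2: (14975/48685)²·(1−2398/14975)·6950/2398 = 0.23029747
  → Var(ȳ_str) = 2.1912589.
Var(ȳ_srs) = (1 − 4822/48685)·19600/4822 = 3.6621154.
deff = 2.1912589 / 3.6621154 = 0.5984.

0.5984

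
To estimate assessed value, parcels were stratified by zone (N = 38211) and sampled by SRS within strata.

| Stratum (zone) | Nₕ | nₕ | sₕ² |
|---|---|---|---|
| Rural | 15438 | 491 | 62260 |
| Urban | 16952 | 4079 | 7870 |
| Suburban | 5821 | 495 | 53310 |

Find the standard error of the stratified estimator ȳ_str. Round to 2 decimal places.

4.76

Var(ȳ_str) = Σₕ Wₕ²(1 − fₕ)sₕ²/nₕ with Wₕ = Nₕ/N, N = 38211.
Rural: Wₕ = 0.40401978; term = 0.40401978²·(1 − 0.03180464)·62260/491 = 20.039916.
Urban: Wₕ = 0.44364188; term = 0.44364188²·(1 − 0.24062058)·7870/4079 = 0.28836658.
Suburban: Wₕ = 0.15233833; term = 0.15233833²·(1 − 0.08503694)·53310/495 = 2.2867855.
Sum = 22.615068.
SE = √(22.615068) = 4.76.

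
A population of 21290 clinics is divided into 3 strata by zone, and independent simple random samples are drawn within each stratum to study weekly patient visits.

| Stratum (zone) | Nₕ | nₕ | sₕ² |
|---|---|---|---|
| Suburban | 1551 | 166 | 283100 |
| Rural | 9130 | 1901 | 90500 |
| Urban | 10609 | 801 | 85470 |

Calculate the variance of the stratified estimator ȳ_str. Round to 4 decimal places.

Var(ȳ_str) = Σₕ Wₕ²(1 − fₕ)sₕ²/nₕ with Wₕ = Nₕ/N, N = 21290.
Suburban: Wₕ = 0.07285110; term = 0.07285110²·(1 − 0.10702772)·283100/166 = 8.0824314.
Rural: Wₕ = 0.42883983; term = 0.42883983²·(1 − 0.20821468)·90500/1901 = 6.9320892.
Urban: Wₕ = 0.49830907; term = 0.49830907²·(1 − 0.07550193)·85470/801 = 24.495413.
Sum = 39.509934.

39.5099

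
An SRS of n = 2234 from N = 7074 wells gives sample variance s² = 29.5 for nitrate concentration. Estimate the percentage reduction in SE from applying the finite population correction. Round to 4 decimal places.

17.2839

f = n/N = 2234/7074 = 0.31580435.
SE_no-fpc = √(s²/n) = 0.11491307; SE_fpc = √((1−f)s²/n) = 0.095051632.
Ratio = √(1−f) = 0.82716120. Reduction = 100·(1 − 0.82716120) = 17.2839%.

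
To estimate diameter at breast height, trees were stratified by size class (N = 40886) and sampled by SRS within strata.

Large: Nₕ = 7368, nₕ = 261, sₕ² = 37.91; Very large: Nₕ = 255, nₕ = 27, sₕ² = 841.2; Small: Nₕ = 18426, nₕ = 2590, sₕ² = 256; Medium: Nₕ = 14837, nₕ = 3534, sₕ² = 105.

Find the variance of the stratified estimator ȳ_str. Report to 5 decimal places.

Var(ȳ_str) = Σₕ Wₕ²(1 − fₕ)sₕ²/nₕ with Wₕ = Nₕ/N, N = 40886.
Large: Wₕ = 0.18020838; term = 0.18020838²·(1 − 0.03542345)·37.91/261 = 0.0045498802.
Very large: Wₕ = 0.00623685; term = 0.00623685²·(1 − 0.10588235)·841.2/27 = 0.0010835807.
Small: Wₕ = 0.45066771; term = 0.45066771²·(1 − 0.14056225)·256/2590 = 0.017253115.
Medium: Wₕ = 0.36288705; term = 0.36288705²·(1 − 0.23818831)·105/3534 = 0.0029806661.
Sum = 0.025867242.

0.02587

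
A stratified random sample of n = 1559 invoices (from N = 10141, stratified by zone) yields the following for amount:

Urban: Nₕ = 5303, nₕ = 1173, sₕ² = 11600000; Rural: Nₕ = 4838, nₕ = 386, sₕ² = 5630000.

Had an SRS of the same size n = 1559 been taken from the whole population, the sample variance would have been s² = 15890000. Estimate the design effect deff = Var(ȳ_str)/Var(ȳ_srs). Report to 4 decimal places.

Var(ȳ_str) = Σ Wₕ²(1−fₕ)sₕ²/nₕ with Wₕ = Nₕ/10141:
  Urban: (5303/10141)²·(1−1173/5303)·11600000/1173 = 2106.0569
  Rural: (4838/10141)²·(1−386/4838)·5630000/386 = 3054.7843
  → Var(ȳ_str) = 5160.8412.
Var(ȳ_srs) = (1 − 1559/10141)·15890000/1559 = 8625.5244.
deff = 5160.8412 / 8625.5244 = 0.5983.

0.5983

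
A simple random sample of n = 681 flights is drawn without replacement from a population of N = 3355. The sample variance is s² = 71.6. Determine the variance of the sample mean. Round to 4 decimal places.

Under SRS without replacement, Var(ȳ) = (1 − f)·s²/n with f = n/N = 681/3355 = 0.20298063.
Var(ȳ) = (1 − 0.20298063)·71.6/681 = 0.79701937·0.1051395 = 0.083798219.

0.0838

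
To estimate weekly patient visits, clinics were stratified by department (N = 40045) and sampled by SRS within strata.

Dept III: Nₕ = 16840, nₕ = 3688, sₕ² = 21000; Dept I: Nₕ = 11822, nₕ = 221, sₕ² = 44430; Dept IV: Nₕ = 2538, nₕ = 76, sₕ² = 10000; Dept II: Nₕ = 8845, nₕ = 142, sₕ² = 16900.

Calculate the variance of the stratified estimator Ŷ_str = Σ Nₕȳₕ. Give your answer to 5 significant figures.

Var(Ŷ_str) = Σₕ Nₕ²(1 − fₕ)sₕ²/nₕ.
Dept III: 16840²·(1 − 3688/16840)·21000/3688 = 1.261137 × 10^9.
Dept I: 11822²·(1 − 221/11822)·44430/221 = 2.7572137 × 10^10.
Dept IV: 2538²·(1 − 76/2538)·10000/76 = 8.2217842 × 10^8.
Dept II: 8845²·(1 − 142/8845)·16900/142 = 9.1614704 × 10^9.
Sum = 3.8816923 × 10^10.

3.8817 × 10^10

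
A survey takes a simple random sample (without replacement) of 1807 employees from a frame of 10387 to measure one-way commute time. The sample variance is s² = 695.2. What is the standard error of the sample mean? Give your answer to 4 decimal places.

0.5637

Under SRS without replacement, Var(ȳ) = (1 − f)·s²/n with f = n/N = 1807/10387 = 0.17396746.
Var(ȳ) = (1 − 0.17396746)·695.2/1807 = 0.82603254·0.38472607 = 0.31779625.
SE(ȳ) = √(0.31779625) = 0.5637.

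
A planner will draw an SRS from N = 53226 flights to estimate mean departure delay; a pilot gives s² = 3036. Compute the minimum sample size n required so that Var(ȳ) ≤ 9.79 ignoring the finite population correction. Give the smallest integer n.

311

Without fpc, n₀ = s²/D = 3036/9.79 = 310.1124.
Rounding up, n = 311.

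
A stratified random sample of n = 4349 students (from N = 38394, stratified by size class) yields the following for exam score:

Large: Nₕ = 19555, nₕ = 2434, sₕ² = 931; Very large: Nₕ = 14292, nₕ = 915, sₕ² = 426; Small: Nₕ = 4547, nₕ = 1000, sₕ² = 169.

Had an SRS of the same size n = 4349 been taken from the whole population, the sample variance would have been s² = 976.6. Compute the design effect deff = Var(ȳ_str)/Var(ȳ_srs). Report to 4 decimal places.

Var(ȳ_str) = Σ Wₕ²(1−fₕ)sₕ²/nₕ with Wₕ = Nₕ/38394:
  Large: (19555/38394)²·(1−2434/19555)·931/2434 = 0.086873903
  Very large: (14292/38394)²·(1−915/14292)·426/915 = 0.060382838
  Small: (4547/38394)²·(1−1000/4547)·169/1000 = 0.0018490392
  → Var(ȳ_str) = 0.14910578.
Var(ȳ_srs) = (1 − 4349/38394)·976.6/4349 = 0.1991211.
deff = 0.14910578 / 0.1991211 = 0.7488.

0.7488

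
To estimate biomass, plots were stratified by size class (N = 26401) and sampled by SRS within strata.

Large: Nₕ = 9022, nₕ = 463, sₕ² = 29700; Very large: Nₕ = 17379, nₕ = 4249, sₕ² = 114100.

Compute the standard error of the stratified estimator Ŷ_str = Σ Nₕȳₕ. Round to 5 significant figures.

105270

Var(Ŷ_str) = Σₕ Nₕ²(1 − fₕ)sₕ²/nₕ.
Large: 9022²·(1 − 463/9022)·29700/463 = 4.9533761 × 10^9.
Very large: 17379²·(1 − 4249/17379)·114100/4249 = 6.127572 × 10^9.
Sum = 1.1080948 × 10^10.
SE = √(1.1080948 × 10^10) = 105270.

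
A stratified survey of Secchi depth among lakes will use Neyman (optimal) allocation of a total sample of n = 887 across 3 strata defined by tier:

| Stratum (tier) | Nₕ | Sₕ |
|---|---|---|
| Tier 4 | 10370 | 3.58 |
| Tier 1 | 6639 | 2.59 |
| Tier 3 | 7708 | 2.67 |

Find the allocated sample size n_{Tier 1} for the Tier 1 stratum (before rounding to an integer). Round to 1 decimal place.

Neyman allocation: nₕ = n·NₕSₕ / Σⱼ NⱼSⱼ.
Σ NⱼSⱼ = 10370·3.58 + 6639·2.59 + 7708·2.67 = 74899.97.
n_{Tier 1} = 887·6639·2.59 / 74899.97 = 203.6.

203.6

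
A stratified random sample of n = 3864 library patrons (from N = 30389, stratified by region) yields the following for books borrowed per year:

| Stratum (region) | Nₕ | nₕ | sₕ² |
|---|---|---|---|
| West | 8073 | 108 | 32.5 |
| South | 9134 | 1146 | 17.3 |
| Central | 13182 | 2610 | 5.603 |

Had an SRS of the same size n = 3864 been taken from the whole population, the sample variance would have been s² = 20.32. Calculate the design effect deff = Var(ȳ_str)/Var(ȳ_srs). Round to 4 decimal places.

4.8952

Var(ȳ_str) = Σ Wₕ²(1−fₕ)sₕ²/nₕ with Wₕ = Nₕ/30389:
  West: (8073/30389)²·(1−108/8073)·32.5/108 = 0.020953063
  South: (9134/30389)²·(1−1146/9134)·17.3/1146 = 0.0011926904
  Central: (13182/30389)²·(1−2610/13182)·5.603/2610 = 3.239558 × 10^-4
  → Var(ȳ_str) = 0.022469709.
Var(ȳ_srs) = (1 − 3864/30389)·20.32/3864 = 0.0045901362.
deff = 0.022469709 / 0.0045901362 = 4.8952.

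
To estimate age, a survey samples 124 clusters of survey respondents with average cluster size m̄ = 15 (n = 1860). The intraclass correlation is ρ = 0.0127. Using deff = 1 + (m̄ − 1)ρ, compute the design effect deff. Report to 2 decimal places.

deff = 1 + (15 − 1)·0.0127 = 1 + 0.1778 = 1.1778.

1.18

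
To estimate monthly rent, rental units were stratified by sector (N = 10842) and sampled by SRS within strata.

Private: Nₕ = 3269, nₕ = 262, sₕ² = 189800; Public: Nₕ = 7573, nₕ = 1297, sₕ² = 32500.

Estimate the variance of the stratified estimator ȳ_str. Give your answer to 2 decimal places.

70.71

Var(ȳ_str) = Σₕ Wₕ²(1 − fₕ)sₕ²/nₕ with Wₕ = Nₕ/N, N = 10842.
Private: Wₕ = 0.30151264; term = 0.30151264²·(1 − 0.08014683)·189800/262 = 60.579329.
Public: Wₕ = 0.69848736; term = 0.69848736²·(1 − 0.17126634)·32500/1297 = 10.13154.
Sum = 70.710869.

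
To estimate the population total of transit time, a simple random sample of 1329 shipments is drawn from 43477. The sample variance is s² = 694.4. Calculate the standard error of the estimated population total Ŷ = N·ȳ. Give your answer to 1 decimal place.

Var(Ŷ) = N²·Var(ȳ) = N²·(1 − n/N)·s²/n.
f = 1329/43477 = 0.03056789; Var(ȳ) = 0.96943211·694.4/1329 = 0.50652646.
Var(Ŷ) = 43477² · 0.50652646 = 9.574614 × 10^8.
SE(Ŷ) = √(9.574614 × 10^8) = 30942.9.

30942.9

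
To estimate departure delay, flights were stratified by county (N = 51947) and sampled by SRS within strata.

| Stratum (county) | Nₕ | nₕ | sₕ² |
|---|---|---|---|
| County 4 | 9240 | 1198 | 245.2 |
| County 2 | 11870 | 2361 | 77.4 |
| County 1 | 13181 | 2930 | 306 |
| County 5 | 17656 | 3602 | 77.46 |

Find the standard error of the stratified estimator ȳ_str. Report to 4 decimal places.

Var(ȳ_str) = Σₕ Wₕ²(1 − fₕ)sₕ²/nₕ with Wₕ = Nₕ/N, N = 51947.
County 4: Wₕ = 0.17787360; term = 0.17787360²·(1 − 0.12965368)·245.2/1198 = 0.0056361007.
County 2: Wₕ = 0.22850213; term = 0.22850213²·(1 − 0.19890480)·77.4/2361 = 0.0013712278.
County 1: Wₕ = 0.25373939; term = 0.25373939²·(1 − 0.22228966)·306/2930 = 0.0052293469.
County 5: Wₕ = 0.33988488; term = 0.33988488²·(1 − 0.20400997)·77.46/3602 = 0.0019774482.
Sum = 0.014214124.
SE = √(0.014214124) = 0.1192.

0.1192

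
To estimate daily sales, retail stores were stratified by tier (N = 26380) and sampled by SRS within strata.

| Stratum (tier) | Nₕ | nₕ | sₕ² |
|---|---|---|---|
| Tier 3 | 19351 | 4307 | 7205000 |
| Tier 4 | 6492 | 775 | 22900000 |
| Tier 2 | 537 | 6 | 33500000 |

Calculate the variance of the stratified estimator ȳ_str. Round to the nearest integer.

Var(ȳ_str) = Σₕ Wₕ²(1 − fₕ)sₕ²/nₕ with Wₕ = Nₕ/N, N = 26380.
Tier 3: Wₕ = 0.73354814; term = 0.73354814²·(1 − 0.22257248)·7205000/4307 = 699.80376.
Tier 4: Wₕ = 0.24609553; term = 0.24609553²·(1 − 0.11937770)·22900000/775 = 1575.9081.
Tier 2: Wₕ = 0.02035633; term = 0.02035633²·(1 − 0.01117318)·33500000/6 = 2287.7722.
Sum = 4563.4841.

4563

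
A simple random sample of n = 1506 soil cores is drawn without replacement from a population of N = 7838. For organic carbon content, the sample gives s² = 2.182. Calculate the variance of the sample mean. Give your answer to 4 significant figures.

Under SRS without replacement, Var(ȳ) = (1 − f)·s²/n with f = n/N = 1506/7838 = 0.19214085.
Var(ȳ) = (1 − 0.19214085)·2.182/1506 = 0.80785915·0.0014488712 = 0.0011704838.

0.001170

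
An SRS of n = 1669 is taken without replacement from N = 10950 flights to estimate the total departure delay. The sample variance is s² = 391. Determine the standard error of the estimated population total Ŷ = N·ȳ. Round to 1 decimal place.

Var(Ŷ) = N²·Var(ȳ) = N²·(1 − n/N)·s²/n.
f = 1669/10950 = 0.15242009; Var(ȳ) = 0.84757991·391/1669 = 0.19856426.
Var(Ŷ) = 10950² · 0.19856426 = 2.3808351 × 10^7.
SE(Ŷ) = √(2.3808351 × 10^7) = 4879.4.

4879.4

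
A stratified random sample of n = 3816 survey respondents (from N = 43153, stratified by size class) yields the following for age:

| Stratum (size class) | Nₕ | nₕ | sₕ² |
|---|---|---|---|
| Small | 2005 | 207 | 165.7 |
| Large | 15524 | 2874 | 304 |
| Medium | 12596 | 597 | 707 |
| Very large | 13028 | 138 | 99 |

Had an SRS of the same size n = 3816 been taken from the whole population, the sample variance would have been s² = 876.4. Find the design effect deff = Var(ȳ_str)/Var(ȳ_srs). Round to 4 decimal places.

Var(ȳ_str) = Σ Wₕ²(1−fₕ)sₕ²/nₕ with Wₕ = Nₕ/43153:
  Small: (2005/43153)²·(1−207/2005)·165.7/207 = 0.0015496522
  Large: (15524/43153)²·(1−2874/15524)·304/2874 = 0.011154728
  Medium: (12596/43153)²·(1−597/12596)·707/597 = 0.096117132
  Very large: (13028/43153)²·(1−138/13028)·99/138 = 0.064694117
  → Var(ȳ_str) = 0.17351563.
Var(ȳ_srs) = (1 − 3816/43153)·876.4/3816 = 0.20935544.
deff = 0.17351563 / 0.20935544 = 0.8288.

0.8288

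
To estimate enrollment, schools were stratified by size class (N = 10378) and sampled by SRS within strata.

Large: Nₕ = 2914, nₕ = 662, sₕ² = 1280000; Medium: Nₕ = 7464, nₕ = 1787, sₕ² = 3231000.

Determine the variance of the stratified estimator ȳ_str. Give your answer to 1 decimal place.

829.1

Var(ȳ_str) = Σₕ Wₕ²(1 − fₕ)sₕ²/nₕ with Wₕ = Nₕ/N, N = 10378.
Large: Wₕ = 0.28078628; term = 0.28078628²·(1 − 0.22717914)·1280000/662 = 117.81012.
Medium: Wₕ = 0.71921372; term = 0.71921372²·(1 − 0.23941586)·3231000/1787 = 711.33733.
Sum = 829.14745.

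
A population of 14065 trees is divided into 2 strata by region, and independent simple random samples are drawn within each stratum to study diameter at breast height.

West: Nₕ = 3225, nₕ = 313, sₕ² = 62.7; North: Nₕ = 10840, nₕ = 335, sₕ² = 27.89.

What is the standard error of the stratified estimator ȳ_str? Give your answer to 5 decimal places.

0.23965

Var(ȳ_str) = Σₕ Wₕ²(1 − fₕ)sₕ²/nₕ with Wₕ = Nₕ/N, N = 14065.
West: Wₕ = 0.22929257; term = 0.22929257²·(1 − 0.09705426)·62.7/313 = 0.0095096563.
North: Wₕ = 0.77070743; term = 0.77070743²·(1 − 0.03090406)·27.89/335 = 0.047923615.
Sum = 0.057433271.
SE = √(0.057433271) = 0.23965.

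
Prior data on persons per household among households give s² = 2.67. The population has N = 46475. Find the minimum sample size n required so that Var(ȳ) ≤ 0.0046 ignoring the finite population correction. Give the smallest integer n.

581

Without fpc, n₀ = s²/D = 2.67/0.0046 = 580.4348.
Rounding up, n = 581.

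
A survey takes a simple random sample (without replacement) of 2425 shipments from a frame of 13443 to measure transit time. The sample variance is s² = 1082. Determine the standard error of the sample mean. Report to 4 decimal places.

Under SRS without replacement, Var(ȳ) = (1 − f)·s²/n with f = n/N = 2425/13443 = 0.18039128.
Var(ȳ) = (1 − 0.18039128)·1082/2425 = 0.81960872·0.44618557 = 0.36569758.
SE(ȳ) = √(0.36569758) = 0.6047.

0.6047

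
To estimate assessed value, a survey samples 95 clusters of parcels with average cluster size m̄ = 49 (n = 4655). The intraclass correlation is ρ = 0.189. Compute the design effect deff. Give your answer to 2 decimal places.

deff = 1 + (49 − 1)·0.189 = 1 + 9.072 = 10.072.

10.07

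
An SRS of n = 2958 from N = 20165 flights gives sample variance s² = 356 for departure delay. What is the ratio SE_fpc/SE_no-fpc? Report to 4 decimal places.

0.9237

f = n/N = 2958/20165 = 0.14668981.
SE_no-fpc = √(s²/n) = 0.34691727; SE_fpc = √((1−f)s²/n) = 0.3204641.
Ratio = √(1−f) = 0.92374790.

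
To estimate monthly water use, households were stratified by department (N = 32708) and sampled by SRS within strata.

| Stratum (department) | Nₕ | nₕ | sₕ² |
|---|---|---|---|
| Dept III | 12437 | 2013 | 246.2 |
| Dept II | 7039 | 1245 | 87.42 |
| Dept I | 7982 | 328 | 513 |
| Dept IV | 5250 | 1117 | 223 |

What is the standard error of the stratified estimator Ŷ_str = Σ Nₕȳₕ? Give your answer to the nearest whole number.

10891

Var(Ŷ_str) = Σₕ Nₕ²(1 − fₕ)sₕ²/nₕ.
Dept III: 12437²·(1 − 2013/12437)·246.2/2013 = 1.5856025 × 10^7.
Dept II: 7039²·(1 − 1245/7039)·87.42/1245 = 2.8637223 × 10^6.
Dept I: 7982²·(1 − 328/7982)·513/328 = 9.5552863 × 10^7.
Dept IV: 5250²·(1 − 1117/5250)·223/1117 = 4.3318798 × 10^6.
Sum = 1.1860449 × 10^8.
SE = √(1.1860449 × 10^8) = 10891.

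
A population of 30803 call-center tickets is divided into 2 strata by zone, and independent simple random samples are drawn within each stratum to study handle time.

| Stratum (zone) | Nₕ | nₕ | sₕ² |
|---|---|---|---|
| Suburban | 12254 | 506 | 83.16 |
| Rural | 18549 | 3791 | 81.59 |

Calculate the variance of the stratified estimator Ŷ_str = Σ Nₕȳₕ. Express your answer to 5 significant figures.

2.9551 × 10^7

Var(Ŷ_str) = Σₕ Nₕ²(1 − fₕ)sₕ²/nₕ.
Suburban: 12254²·(1 − 506/12254)·83.16/506 = 2.3659512 × 10^7.
Rural: 18549²·(1 − 3791/18549)·81.59/3791 = 5.8915715 × 10^6.
Sum = 2.9551084 × 10^7.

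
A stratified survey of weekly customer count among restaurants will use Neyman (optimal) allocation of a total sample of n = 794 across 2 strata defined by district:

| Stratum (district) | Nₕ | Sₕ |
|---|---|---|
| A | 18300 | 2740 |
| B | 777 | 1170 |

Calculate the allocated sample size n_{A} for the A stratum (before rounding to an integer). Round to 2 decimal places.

Neyman allocation: nₕ = n·NₕSₕ / Σⱼ NⱼSⱼ.
Σ NⱼSⱼ = 18300·2740 + 777·1170 = 5.105109 × 10^7.
n_{A} = 794·18300·2740 / (5.105109 × 10^7) = 779.86.

779.86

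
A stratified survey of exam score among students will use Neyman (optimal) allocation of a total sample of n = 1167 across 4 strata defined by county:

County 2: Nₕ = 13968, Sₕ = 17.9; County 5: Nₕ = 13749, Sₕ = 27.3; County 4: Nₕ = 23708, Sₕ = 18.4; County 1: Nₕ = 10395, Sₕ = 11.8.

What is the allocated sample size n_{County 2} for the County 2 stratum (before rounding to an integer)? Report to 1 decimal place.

Neyman allocation: nₕ = n·NₕSₕ / Σⱼ NⱼSⱼ.
Σ NⱼSⱼ = 13968·17.9 + 13749·27.3 + 23708·18.4 + 10395·11.8 = 1.1842631 × 10^6.
n_{County 2} = 1167·13968·17.9 / (1.1842631 × 10^6) = 246.4.

246.4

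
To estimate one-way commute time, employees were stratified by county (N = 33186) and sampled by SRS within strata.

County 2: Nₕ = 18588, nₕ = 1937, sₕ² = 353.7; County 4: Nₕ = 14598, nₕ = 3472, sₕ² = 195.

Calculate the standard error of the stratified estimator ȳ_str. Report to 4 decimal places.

0.2441

Var(ȳ_str) = Σₕ Wₕ²(1 − fₕ)sₕ²/nₕ with Wₕ = Nₕ/N, N = 33186.
County 2: Wₕ = 0.56011571; term = 0.56011571²·(1 − 0.10420702)·353.7/1937 = 0.051317868.
County 4: Wₕ = 0.43988429; term = 0.43988429²·(1 − 0.23784080)·195/3472 = 0.0082828061.
Sum = 0.059600674.
SE = √(0.059600674) = 0.2441.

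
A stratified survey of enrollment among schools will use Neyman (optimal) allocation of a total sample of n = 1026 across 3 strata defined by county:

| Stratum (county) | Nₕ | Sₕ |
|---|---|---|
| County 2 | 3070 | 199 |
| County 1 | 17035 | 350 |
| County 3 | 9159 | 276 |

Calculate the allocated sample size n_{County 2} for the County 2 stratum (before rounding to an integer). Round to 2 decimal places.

Neyman allocation: nₕ = n·NₕSₕ / Σⱼ NⱼSⱼ.
Σ NⱼSⱼ = 3070·199 + 17035·350 + 9159·276 = 9.101064 × 10^6.
n_{County 2} = 1026·3070·199 / (9.101064 × 10^6) = 68.87.

68.87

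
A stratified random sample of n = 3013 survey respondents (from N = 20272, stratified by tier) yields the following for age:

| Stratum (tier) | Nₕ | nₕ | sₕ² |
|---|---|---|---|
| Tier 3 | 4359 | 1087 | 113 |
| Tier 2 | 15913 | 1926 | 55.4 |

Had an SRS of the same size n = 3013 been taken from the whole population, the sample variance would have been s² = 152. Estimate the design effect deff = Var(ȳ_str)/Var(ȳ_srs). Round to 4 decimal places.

Var(ȳ_str) = Σ Wₕ²(1−fₕ)sₕ²/nₕ with Wₕ = Nₕ/20272:
  Tier 3: (4359/20272)²·(1−1087/4359)·113/1087 = 0.0036079114
  Tier 2: (15913/20272)²·(1−1926/15913)·55.4/1926 = 0.015578905
  → Var(ȳ_str) = 0.019186816.
Var(ȳ_srs) = (1 − 3013/20272)·152/3013 = 0.042950032.
deff = 0.019186816 / 0.042950032 = 0.4467.

0.4467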